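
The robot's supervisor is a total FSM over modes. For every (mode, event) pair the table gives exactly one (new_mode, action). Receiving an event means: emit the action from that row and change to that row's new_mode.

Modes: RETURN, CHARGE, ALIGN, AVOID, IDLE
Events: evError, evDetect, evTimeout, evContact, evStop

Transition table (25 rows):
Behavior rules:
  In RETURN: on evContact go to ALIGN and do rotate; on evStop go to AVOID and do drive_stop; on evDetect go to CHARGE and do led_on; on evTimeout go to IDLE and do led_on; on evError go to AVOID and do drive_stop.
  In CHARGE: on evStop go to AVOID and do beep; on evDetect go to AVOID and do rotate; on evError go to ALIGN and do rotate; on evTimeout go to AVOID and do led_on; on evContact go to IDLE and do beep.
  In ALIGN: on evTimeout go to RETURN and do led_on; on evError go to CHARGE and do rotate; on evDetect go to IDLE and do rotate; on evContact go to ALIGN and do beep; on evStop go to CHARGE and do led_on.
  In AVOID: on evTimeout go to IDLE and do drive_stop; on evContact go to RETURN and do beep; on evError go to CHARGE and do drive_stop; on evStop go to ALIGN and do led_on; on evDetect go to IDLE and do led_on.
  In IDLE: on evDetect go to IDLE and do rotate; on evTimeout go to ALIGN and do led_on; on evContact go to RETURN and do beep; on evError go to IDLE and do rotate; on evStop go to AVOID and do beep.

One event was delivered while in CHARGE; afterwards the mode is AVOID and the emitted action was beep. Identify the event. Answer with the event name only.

try evError: (CHARGE, evError) → (ALIGN, rotate)
try evDetect: (CHARGE, evDetect) → (AVOID, rotate)
try evTimeout: (CHARGE, evTimeout) → (AVOID, led_on)
try evContact: (CHARGE, evContact) → (IDLE, beep)
try evStop: (CHARGE, evStop) → (AVOID, beep)  ← matches

evStop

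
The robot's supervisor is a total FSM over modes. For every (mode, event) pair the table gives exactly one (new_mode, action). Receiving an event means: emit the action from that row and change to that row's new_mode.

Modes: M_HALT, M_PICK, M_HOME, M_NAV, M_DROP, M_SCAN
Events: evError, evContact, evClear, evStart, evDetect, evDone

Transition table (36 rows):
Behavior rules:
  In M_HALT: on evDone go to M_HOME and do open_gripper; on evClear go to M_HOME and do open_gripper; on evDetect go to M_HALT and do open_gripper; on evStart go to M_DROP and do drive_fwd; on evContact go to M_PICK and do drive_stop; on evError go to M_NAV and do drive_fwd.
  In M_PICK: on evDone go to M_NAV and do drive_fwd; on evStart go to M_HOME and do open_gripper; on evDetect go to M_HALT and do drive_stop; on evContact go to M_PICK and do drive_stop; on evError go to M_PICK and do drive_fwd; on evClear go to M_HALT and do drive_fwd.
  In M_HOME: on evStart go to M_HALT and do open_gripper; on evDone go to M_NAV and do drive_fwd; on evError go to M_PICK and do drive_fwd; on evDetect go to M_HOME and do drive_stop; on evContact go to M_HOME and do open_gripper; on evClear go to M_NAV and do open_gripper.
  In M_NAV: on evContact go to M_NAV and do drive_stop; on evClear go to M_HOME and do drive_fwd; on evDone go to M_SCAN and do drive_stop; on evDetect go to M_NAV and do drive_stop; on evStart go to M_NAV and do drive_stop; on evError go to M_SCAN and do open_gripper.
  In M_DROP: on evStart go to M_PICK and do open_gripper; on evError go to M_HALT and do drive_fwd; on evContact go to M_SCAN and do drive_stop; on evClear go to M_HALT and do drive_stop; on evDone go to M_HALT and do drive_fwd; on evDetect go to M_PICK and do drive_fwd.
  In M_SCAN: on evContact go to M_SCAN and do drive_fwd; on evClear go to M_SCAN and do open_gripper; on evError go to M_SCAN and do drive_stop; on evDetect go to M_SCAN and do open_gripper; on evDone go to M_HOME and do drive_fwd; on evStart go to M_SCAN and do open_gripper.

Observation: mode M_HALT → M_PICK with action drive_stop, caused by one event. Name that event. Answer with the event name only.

evContact

try evError: (M_HALT, evError) → (M_NAV, drive_fwd)
try evContact: (M_HALT, evContact) → (M_PICK, drive_stop)  ← matches
try evClear: (M_HALT, evClear) → (M_HOME, open_gripper)
try evStart: (M_HALT, evStart) → (M_DROP, drive_fwd)
try evDetect: (M_HALT, evDetect) → (M_HALT, open_gripper)
try evDone: (M_HALT, evDone) → (M_HOME, open_gripper)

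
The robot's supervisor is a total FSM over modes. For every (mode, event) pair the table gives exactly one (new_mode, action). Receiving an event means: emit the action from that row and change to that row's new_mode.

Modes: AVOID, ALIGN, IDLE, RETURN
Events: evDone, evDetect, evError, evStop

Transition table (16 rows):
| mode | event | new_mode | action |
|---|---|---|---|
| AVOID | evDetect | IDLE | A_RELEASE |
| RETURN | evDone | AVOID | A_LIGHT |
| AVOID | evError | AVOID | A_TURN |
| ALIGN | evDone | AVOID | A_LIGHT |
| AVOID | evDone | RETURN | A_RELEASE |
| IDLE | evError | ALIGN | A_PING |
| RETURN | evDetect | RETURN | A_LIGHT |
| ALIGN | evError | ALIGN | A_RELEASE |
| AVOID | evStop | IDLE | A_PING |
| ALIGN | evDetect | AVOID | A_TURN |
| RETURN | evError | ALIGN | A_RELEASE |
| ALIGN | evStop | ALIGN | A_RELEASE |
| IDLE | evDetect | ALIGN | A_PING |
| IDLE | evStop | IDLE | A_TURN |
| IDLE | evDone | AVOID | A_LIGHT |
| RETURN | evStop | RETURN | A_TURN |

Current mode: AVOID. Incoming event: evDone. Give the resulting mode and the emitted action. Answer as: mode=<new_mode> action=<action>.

current mode = AVOID; filter table to that mode:
  (AVOID, evDetect) → (IDLE, A_RELEASE)
  (AVOID, evError) → (AVOID, A_TURN)
  (AVOID, evDone) → (RETURN, A_RELEASE)  ← event matches
  (AVOID, evStop) → (IDLE, A_PING)
event = evDone selects (RETURN, A_RELEASE)

mode=RETURN action=A_RELEASE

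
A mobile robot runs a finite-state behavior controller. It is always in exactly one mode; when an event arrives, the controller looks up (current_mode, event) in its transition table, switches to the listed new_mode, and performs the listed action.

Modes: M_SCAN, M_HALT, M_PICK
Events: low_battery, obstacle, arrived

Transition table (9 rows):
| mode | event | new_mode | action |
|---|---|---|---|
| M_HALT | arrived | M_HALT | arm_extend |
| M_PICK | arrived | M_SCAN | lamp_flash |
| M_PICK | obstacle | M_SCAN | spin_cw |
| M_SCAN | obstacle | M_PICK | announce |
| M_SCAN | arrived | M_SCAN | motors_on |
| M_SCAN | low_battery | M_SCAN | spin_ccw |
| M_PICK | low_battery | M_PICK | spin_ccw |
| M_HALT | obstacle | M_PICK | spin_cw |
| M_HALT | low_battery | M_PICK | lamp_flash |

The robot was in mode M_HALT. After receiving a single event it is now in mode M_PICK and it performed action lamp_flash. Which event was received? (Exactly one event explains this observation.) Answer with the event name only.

try low_battery: (M_HALT, low_battery) → (M_PICK, lamp_flash)  ← matches
try obstacle: (M_HALT, obstacle) → (M_PICK, spin_cw)
try arrived: (M_HALT, arrived) → (M_HALT, arm_extend)

low_battery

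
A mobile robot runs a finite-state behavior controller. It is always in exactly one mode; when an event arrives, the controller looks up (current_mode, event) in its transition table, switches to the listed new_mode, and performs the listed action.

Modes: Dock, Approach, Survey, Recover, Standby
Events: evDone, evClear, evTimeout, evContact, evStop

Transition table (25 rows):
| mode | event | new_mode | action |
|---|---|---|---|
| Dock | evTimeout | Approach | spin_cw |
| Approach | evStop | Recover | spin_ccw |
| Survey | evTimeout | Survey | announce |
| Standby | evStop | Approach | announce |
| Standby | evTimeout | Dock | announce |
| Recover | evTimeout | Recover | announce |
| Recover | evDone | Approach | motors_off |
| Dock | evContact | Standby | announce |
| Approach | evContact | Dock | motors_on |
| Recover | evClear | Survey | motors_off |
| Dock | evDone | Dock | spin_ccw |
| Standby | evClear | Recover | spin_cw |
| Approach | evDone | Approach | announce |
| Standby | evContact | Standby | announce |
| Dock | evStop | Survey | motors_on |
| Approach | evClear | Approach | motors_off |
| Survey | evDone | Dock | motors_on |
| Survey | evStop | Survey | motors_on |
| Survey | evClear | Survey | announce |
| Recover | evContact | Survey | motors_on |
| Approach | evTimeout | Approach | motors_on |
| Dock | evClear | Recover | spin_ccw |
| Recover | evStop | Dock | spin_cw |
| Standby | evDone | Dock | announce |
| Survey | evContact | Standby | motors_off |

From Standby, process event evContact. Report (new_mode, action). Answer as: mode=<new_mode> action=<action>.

mode=Standby action=announce

current mode = Standby; filter table to that mode:
  (Standby, evStop) → (Approach, announce)
  (Standby, evTimeout) → (Dock, announce)
  (Standby, evClear) → (Recover, spin_cw)
  (Standby, evContact) → (Standby, announce)  ← event matches
  (Standby, evDone) → (Dock, announce)
event = evContact selects (Standby, announce)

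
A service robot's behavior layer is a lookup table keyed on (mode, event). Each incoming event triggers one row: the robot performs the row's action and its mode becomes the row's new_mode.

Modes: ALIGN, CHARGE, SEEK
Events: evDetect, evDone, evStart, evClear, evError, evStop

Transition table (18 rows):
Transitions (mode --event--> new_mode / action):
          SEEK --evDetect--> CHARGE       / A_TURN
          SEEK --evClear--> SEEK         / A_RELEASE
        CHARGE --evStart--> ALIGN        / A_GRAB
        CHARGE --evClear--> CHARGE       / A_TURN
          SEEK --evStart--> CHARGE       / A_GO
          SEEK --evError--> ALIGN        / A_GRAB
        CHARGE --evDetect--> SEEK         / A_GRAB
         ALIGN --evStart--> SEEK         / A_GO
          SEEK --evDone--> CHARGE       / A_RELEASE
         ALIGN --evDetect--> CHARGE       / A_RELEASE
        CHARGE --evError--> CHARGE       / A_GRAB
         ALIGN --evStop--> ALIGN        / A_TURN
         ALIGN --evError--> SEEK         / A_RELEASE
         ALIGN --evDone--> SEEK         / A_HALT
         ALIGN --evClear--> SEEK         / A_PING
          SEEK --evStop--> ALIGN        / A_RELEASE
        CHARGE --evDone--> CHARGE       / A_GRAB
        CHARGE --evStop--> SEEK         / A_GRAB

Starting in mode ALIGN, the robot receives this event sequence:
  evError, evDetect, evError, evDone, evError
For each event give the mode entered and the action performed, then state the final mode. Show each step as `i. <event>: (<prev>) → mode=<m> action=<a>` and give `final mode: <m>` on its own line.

final mode: CHARGE

1. evError: (ALIGN) → mode=SEEK action=A_RELEASE
2. evDetect: (SEEK) → mode=CHARGE action=A_TURN
3. evError: (CHARGE) → mode=CHARGE action=A_GRAB
4. evDone: (CHARGE) → mode=CHARGE action=A_GRAB
5. evError: (CHARGE) → mode=CHARGE action=A_GRAB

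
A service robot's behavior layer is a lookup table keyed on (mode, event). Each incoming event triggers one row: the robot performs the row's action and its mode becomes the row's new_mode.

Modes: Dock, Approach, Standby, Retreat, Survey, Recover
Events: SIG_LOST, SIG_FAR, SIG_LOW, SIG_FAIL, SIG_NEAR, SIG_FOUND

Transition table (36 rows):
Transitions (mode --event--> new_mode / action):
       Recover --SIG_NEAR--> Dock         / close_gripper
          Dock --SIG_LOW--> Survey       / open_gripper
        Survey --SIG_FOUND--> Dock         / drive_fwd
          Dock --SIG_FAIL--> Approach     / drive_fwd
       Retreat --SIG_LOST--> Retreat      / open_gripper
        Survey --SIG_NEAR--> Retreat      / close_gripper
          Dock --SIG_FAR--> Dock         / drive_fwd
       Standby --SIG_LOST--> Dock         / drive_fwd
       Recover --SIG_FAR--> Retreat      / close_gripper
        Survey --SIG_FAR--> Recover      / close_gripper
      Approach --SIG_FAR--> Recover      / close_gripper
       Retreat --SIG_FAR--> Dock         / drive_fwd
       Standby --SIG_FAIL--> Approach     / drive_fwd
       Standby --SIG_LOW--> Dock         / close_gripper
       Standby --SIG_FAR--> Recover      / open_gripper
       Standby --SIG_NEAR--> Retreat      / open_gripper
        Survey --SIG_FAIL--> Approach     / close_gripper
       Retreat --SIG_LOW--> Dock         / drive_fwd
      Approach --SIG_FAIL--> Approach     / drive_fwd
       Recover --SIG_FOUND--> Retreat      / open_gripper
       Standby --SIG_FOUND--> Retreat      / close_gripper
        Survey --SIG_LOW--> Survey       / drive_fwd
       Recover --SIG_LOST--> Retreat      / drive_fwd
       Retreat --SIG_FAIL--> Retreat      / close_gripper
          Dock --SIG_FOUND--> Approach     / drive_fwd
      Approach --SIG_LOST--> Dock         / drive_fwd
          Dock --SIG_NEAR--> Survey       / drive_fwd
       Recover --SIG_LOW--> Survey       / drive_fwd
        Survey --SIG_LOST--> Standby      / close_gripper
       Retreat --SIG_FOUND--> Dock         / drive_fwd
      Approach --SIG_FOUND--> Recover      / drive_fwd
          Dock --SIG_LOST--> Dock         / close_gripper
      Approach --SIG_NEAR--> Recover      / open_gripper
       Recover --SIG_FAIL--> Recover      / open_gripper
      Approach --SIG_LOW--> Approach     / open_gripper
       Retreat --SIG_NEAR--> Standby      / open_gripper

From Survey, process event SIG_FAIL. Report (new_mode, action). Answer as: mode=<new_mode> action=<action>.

current mode = Survey; filter table to that mode:
  (Survey, SIG_FOUND) → (Dock, drive_fwd)
  (Survey, SIG_NEAR) → (Retreat, close_gripper)
  (Survey, SIG_FAR) → (Recover, close_gripper)
  (Survey, SIG_FAIL) → (Approach, close_gripper)  ← event matches
  (Survey, SIG_LOW) → (Survey, drive_fwd)
  (Survey, SIG_LOST) → (Standby, close_gripper)
event = SIG_FAIL selects (Approach, close_gripper)

mode=Approach action=close_gripper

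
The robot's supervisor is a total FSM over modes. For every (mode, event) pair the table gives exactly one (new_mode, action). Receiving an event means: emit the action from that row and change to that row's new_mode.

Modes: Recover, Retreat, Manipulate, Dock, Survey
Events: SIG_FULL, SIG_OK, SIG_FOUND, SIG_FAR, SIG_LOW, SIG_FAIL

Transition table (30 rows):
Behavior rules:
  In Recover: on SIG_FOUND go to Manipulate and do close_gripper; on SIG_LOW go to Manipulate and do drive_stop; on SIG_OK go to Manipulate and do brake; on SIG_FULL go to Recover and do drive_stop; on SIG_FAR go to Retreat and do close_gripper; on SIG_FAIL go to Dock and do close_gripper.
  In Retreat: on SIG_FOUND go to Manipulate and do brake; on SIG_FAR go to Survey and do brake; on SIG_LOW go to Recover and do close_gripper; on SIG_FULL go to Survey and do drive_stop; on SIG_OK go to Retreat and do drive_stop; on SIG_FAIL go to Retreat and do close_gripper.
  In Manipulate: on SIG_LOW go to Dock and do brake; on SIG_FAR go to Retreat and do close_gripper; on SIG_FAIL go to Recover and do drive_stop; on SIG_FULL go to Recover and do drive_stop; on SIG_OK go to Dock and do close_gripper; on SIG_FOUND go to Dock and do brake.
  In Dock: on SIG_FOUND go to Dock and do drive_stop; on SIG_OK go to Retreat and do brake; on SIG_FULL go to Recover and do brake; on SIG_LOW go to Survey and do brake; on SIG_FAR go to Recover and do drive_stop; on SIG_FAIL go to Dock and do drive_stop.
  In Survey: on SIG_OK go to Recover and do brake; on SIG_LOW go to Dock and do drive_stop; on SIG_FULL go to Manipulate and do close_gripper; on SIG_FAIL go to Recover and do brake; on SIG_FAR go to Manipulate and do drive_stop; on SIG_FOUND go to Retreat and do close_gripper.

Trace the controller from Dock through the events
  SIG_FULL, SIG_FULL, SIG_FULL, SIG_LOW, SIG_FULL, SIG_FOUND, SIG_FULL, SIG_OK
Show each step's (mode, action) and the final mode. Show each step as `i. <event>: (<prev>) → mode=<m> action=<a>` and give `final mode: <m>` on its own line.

final mode: Manipulate

1. SIG_FULL: (Dock) → mode=Recover action=brake
2. SIG_FULL: (Recover) → mode=Recover action=drive_stop
3. SIG_FULL: (Recover) → mode=Recover action=drive_stop
4. SIG_LOW: (Recover) → mode=Manipulate action=drive_stop
5. SIG_FULL: (Manipulate) → mode=Recover action=drive_stop
6. SIG_FOUND: (Recover) → mode=Manipulate action=close_gripper
7. SIG_FULL: (Manipulate) → mode=Recover action=drive_stop
8. SIG_OK: (Recover) → mode=Manipulate action=brake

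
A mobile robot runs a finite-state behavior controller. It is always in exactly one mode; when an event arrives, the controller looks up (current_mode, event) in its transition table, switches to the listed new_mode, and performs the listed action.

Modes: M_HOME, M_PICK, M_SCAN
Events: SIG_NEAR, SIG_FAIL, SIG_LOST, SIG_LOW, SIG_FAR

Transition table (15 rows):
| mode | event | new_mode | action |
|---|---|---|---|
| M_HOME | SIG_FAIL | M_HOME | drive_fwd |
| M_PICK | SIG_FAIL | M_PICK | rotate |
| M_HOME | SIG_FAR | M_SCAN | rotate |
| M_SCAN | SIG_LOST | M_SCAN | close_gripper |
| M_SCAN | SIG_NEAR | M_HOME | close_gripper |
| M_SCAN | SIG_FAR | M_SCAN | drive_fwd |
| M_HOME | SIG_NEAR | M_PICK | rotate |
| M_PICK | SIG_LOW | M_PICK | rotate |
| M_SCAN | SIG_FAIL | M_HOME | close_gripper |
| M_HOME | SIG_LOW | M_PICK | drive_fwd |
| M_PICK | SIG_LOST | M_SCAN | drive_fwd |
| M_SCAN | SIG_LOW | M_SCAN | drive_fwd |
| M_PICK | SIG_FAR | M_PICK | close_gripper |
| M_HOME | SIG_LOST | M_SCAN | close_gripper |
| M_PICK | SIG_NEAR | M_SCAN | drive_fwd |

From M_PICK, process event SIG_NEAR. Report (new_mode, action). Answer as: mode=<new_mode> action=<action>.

mode=M_SCAN action=drive_fwd

current mode = M_PICK; filter table to that mode:
  (M_PICK, SIG_FAIL) → (M_PICK, rotate)
  (M_PICK, SIG_LOW) → (M_PICK, rotate)
  (M_PICK, SIG_LOST) → (M_SCAN, drive_fwd)
  (M_PICK, SIG_FAR) → (M_PICK, close_gripper)
  (M_PICK, SIG_NEAR) → (M_SCAN, drive_fwd)  ← event matches
event = SIG_NEAR selects (M_SCAN, drive_fwd)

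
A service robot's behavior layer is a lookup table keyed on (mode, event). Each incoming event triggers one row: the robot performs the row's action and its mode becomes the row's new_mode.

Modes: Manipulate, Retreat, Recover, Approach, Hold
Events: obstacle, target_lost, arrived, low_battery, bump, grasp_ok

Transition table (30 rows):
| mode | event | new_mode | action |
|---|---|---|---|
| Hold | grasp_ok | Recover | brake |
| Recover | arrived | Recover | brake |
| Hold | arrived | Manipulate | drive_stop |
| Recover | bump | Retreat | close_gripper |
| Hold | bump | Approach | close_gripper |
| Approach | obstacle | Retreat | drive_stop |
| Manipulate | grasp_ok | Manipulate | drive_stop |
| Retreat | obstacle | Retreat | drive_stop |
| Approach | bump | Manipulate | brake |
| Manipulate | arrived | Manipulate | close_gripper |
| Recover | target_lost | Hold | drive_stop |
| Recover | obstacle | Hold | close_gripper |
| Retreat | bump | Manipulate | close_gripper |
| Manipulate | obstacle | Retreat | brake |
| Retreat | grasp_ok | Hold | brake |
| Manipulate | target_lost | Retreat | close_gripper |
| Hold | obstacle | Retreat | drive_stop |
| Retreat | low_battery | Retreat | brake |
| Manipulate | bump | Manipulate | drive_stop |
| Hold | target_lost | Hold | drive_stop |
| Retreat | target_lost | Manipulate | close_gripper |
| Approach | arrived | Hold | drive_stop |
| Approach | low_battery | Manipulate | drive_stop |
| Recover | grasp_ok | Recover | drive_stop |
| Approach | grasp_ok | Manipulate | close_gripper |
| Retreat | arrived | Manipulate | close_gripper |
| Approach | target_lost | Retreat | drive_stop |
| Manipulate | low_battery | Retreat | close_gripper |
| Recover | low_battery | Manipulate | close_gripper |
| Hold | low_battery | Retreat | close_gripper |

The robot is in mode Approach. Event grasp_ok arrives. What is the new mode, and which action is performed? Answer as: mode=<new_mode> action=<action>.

current mode = Approach; filter table to that mode:
  (Approach, obstacle) → (Retreat, drive_stop)
  (Approach, bump) → (Manipulate, brake)
  (Approach, arrived) → (Hold, drive_stop)
  (Approach, low_battery) → (Manipulate, drive_stop)
  (Approach, grasp_ok) → (Manipulate, close_gripper)  ← event matches
  (Approach, target_lost) → (Retreat, drive_stop)
event = grasp_ok selects (Manipulate, close_gripper)

mode=Manipulate action=close_gripper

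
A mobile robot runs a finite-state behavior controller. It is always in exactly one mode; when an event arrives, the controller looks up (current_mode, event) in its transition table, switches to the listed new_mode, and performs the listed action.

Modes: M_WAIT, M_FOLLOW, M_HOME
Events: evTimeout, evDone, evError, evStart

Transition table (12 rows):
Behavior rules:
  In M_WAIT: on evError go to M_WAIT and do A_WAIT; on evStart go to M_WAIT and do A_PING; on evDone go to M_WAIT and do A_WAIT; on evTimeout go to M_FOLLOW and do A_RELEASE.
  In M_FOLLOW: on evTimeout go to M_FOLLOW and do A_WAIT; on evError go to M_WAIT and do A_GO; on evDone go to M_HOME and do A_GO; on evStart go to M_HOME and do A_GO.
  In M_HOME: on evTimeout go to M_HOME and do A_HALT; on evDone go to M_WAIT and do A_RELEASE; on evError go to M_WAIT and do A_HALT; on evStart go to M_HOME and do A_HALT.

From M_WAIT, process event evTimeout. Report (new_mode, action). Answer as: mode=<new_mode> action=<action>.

mode=M_FOLLOW action=A_RELEASE

current mode = M_WAIT; filter table to that mode:
  (M_WAIT, evError) → (M_WAIT, A_WAIT)
  (M_WAIT, evStart) → (M_WAIT, A_PING)
  (M_WAIT, evDone) → (M_WAIT, A_WAIT)
  (M_WAIT, evTimeout) → (M_FOLLOW, A_RELEASE)  ← event matches
event = evTimeout selects (M_FOLLOW, A_RELEASE)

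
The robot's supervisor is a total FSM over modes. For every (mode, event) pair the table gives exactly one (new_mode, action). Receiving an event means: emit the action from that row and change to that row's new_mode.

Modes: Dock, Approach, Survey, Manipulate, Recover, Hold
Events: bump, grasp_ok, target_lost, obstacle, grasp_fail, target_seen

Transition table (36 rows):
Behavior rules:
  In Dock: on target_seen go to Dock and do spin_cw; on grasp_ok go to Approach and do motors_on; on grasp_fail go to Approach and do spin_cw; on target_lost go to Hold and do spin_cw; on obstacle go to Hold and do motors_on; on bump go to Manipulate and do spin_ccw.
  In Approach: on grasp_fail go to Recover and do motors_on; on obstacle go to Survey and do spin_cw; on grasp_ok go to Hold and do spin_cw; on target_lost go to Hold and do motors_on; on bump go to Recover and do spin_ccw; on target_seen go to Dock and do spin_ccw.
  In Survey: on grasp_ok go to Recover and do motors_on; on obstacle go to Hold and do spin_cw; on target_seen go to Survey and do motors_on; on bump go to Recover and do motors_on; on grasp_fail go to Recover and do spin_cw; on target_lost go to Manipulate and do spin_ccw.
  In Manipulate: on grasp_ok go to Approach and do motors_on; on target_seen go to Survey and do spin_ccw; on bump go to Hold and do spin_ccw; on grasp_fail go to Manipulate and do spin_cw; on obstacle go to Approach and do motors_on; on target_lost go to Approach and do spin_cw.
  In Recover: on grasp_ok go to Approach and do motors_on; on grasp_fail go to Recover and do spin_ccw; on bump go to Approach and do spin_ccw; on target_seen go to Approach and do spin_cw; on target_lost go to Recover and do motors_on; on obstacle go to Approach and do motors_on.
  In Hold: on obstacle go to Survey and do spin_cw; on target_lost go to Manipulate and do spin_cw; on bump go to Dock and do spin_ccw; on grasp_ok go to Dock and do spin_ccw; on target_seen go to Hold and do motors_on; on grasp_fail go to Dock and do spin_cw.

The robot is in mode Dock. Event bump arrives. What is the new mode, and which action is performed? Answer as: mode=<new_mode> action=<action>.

current mode = Dock; filter table to that mode:
  (Dock, target_seen) → (Dock, spin_cw)
  (Dock, grasp_ok) → (Approach, motors_on)
  (Dock, grasp_fail) → (Approach, spin_cw)
  (Dock, target_lost) → (Hold, spin_cw)
  (Dock, obstacle) → (Hold, motors_on)
  (Dock, bump) → (Manipulate, spin_ccw)  ← event matches
event = bump selects (Manipulate, spin_ccw)

mode=Manipulate action=spin_ccw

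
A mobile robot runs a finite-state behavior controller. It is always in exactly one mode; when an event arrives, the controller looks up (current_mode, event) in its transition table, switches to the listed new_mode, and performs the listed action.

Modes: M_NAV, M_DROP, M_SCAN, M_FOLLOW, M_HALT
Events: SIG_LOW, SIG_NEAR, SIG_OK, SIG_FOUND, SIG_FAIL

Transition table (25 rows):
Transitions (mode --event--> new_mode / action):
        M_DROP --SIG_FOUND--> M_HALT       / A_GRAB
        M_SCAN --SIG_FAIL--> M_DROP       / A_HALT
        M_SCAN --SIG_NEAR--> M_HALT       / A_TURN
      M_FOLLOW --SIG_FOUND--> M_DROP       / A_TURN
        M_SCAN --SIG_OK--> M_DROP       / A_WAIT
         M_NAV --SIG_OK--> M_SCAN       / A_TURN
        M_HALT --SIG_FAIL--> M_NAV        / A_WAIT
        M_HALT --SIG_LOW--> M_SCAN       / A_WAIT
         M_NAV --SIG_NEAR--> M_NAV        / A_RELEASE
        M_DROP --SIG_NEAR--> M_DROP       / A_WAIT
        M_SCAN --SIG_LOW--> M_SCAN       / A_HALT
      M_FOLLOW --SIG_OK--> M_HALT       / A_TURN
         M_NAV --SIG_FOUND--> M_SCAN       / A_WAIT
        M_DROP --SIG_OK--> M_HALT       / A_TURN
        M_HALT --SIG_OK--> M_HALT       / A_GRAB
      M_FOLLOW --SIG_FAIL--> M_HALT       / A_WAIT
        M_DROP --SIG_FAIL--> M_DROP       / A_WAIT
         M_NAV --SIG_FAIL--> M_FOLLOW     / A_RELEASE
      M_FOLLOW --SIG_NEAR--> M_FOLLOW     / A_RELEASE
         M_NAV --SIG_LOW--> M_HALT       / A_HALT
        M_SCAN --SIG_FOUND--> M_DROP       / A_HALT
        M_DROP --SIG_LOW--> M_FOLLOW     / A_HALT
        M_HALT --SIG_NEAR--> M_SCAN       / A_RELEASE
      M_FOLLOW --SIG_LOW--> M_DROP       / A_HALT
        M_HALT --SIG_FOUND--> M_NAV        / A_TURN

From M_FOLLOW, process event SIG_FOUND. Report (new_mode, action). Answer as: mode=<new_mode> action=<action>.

mode=M_DROP action=A_TURN

current mode = M_FOLLOW; filter table to that mode:
  (M_FOLLOW, SIG_FOUND) → (M_DROP, A_TURN)  ← event matches
  (M_FOLLOW, SIG_OK) → (M_HALT, A_TURN)
  (M_FOLLOW, SIG_FAIL) → (M_HALT, A_WAIT)
  (M_FOLLOW, SIG_NEAR) → (M_FOLLOW, A_RELEASE)
  (M_FOLLOW, SIG_LOW) → (M_DROP, A_HALT)
event = SIG_FOUND selects (M_DROP, A_TURN)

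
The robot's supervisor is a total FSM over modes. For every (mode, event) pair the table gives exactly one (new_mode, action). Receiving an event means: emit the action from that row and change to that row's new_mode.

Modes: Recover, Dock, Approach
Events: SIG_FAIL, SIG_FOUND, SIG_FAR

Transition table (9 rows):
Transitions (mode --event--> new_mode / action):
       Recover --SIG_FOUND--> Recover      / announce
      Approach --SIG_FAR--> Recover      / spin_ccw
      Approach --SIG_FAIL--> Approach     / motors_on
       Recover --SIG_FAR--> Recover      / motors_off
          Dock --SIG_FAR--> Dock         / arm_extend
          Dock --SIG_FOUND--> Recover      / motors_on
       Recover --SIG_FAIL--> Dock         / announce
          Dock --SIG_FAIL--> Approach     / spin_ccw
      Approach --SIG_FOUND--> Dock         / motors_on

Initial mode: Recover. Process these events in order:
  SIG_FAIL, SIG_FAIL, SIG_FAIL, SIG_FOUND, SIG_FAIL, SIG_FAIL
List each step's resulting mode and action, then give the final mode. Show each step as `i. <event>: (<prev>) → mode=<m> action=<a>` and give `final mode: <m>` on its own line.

final mode: Approach

1. SIG_FAIL: (Recover) → mode=Dock action=announce
2. SIG_FAIL: (Dock) → mode=Approach action=spin_ccw
3. SIG_FAIL: (Approach) → mode=Approach action=motors_on
4. SIG_FOUND: (Approach) → mode=Dock action=motors_on
5. SIG_FAIL: (Dock) → mode=Approach action=spin_ccw
6. SIG_FAIL: (Approach) → mode=Approach action=motors_on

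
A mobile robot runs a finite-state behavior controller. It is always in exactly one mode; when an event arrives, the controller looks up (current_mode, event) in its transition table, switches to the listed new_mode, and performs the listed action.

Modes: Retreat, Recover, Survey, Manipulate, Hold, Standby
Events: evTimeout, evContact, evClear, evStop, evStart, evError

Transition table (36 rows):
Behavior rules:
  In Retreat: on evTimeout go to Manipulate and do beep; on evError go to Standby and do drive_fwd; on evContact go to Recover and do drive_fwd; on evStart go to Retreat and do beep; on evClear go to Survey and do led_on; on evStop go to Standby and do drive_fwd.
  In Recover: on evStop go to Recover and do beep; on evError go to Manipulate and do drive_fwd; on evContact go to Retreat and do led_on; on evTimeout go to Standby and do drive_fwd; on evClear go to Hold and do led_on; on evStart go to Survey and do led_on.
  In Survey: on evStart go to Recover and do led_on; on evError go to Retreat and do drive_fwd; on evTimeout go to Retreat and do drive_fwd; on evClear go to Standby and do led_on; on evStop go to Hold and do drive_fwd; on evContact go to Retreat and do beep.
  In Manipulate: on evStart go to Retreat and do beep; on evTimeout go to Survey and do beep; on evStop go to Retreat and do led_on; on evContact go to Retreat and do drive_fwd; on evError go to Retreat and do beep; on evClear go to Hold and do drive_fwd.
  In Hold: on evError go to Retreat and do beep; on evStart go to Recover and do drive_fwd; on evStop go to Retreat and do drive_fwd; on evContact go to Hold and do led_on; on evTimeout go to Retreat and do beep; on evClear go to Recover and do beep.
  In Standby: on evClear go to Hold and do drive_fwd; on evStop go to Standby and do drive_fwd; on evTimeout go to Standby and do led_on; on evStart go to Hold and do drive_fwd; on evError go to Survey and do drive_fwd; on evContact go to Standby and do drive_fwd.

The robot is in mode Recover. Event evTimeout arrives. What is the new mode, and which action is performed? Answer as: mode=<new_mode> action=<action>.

mode=Standby action=drive_fwd

current mode = Recover; filter table to that mode:
  (Recover, evStop) → (Recover, beep)
  (Recover, evError) → (Manipulate, drive_fwd)
  (Recover, evContact) → (Retreat, led_on)
  (Recover, evTimeout) → (Standby, drive_fwd)  ← event matches
  (Recover, evClear) → (Hold, led_on)
  (Recover, evStart) → (Survey, led_on)
event = evTimeout selects (Standby, drive_fwd)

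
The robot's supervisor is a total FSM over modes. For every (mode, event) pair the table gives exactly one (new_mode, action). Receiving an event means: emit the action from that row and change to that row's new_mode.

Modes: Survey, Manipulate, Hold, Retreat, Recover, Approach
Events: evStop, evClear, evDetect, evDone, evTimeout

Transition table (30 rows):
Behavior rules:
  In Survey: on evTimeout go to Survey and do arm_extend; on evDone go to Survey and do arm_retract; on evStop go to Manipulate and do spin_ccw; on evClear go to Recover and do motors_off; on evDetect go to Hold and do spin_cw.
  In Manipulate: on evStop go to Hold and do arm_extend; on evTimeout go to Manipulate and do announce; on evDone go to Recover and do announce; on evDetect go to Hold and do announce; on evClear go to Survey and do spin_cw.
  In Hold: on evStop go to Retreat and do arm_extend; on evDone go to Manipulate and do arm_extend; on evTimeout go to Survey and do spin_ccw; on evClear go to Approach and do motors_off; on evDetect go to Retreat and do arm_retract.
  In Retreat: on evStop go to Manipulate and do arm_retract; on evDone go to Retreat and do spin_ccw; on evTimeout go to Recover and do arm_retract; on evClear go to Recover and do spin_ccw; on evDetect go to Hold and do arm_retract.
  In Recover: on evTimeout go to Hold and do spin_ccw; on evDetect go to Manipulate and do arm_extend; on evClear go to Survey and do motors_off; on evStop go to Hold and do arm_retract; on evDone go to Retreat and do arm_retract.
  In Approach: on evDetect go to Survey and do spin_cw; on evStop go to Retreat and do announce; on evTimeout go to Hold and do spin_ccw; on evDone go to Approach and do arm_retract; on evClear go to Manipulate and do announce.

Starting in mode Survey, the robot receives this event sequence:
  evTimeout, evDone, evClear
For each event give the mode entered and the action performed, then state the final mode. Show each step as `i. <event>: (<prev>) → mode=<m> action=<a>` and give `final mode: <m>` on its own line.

1. evTimeout: (Survey) → mode=Survey action=arm_extend
2. evDone: (Survey) → mode=Survey action=arm_retract
3. evClear: (Survey) → mode=Recover action=motors_off

final mode: Recover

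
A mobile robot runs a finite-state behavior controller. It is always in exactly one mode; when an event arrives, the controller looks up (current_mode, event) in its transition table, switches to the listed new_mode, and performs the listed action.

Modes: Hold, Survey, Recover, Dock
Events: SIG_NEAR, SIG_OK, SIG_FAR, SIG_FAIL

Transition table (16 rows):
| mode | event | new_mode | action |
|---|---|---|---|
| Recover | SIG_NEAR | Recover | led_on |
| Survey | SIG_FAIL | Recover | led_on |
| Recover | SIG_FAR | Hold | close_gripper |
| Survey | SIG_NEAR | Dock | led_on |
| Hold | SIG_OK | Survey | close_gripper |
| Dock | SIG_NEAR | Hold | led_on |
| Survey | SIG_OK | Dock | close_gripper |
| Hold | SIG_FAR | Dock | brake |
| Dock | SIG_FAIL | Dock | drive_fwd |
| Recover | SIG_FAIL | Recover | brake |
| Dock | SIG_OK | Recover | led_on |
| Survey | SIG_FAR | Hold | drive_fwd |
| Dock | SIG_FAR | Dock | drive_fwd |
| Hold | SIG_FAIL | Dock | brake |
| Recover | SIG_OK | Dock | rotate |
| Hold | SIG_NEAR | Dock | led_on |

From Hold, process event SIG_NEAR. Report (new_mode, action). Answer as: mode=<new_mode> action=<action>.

current mode = Hold; filter table to that mode:
  (Hold, SIG_OK) → (Survey, close_gripper)
  (Hold, SIG_FAR) → (Dock, brake)
  (Hold, SIG_FAIL) → (Dock, brake)
  (Hold, SIG_NEAR) → (Dock, led_on)  ← event matches
event = SIG_NEAR selects (Dock, led_on)

mode=Dock action=led_on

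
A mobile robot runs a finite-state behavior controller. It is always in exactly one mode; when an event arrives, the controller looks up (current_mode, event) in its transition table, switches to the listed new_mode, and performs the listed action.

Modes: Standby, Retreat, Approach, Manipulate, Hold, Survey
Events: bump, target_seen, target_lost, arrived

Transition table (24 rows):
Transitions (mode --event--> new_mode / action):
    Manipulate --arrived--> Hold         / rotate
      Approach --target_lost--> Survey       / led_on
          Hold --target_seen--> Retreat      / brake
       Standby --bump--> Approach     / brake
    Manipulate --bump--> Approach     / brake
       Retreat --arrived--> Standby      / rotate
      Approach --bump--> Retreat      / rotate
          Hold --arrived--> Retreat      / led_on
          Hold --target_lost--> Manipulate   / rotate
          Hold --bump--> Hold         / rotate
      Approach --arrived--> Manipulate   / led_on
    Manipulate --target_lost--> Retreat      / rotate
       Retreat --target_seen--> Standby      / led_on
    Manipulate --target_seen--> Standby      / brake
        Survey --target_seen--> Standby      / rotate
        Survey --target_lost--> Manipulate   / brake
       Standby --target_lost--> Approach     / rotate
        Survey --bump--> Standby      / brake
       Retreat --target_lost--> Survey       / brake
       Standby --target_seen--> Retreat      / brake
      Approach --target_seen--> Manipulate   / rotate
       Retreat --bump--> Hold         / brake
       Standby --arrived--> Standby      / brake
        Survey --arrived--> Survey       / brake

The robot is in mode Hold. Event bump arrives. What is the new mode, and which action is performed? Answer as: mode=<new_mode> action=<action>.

mode=Hold action=rotate

current mode = Hold; filter table to that mode:
  (Hold, target_seen) → (Retreat, brake)
  (Hold, arrived) → (Retreat, led_on)
  (Hold, target_lost) → (Manipulate, rotate)
  (Hold, bump) → (Hold, rotate)  ← event matches
event = bump selects (Hold, rotate)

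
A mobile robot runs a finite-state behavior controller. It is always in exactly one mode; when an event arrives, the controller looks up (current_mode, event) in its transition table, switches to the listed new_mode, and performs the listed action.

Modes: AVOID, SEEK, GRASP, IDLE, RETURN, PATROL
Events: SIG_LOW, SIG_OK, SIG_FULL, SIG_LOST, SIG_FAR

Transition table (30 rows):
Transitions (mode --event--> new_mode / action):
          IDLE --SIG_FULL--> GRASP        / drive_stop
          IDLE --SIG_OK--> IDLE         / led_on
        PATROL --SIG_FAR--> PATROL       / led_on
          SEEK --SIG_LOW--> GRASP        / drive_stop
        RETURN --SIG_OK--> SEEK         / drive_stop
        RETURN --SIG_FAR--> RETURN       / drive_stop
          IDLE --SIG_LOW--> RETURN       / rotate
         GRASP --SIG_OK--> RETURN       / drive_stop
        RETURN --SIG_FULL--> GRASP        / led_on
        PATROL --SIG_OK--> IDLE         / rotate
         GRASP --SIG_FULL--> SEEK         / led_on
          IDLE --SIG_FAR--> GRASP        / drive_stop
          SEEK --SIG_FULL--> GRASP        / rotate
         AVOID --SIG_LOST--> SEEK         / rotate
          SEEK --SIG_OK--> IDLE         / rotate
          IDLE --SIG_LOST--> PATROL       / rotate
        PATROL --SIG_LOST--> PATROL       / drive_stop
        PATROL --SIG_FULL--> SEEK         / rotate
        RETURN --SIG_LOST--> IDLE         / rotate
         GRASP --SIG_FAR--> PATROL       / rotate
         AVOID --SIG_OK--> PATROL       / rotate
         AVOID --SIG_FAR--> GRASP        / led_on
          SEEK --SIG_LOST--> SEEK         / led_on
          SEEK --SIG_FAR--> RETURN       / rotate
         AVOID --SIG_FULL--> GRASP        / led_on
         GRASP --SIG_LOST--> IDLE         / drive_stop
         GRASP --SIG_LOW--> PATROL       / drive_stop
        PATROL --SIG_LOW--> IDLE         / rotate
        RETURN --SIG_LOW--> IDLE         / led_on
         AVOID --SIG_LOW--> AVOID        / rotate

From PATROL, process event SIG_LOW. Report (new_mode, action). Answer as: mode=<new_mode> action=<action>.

current mode = PATROL; filter table to that mode:
  (PATROL, SIG_FAR) → (PATROL, led_on)
  (PATROL, SIG_OK) → (IDLE, rotate)
  (PATROL, SIG_LOST) → (PATROL, drive_stop)
  (PATROL, SIG_FULL) → (SEEK, rotate)
  (PATROL, SIG_LOW) → (IDLE, rotate)  ← event matches
event = SIG_LOW selects (IDLE, rotate)

mode=IDLE action=rotate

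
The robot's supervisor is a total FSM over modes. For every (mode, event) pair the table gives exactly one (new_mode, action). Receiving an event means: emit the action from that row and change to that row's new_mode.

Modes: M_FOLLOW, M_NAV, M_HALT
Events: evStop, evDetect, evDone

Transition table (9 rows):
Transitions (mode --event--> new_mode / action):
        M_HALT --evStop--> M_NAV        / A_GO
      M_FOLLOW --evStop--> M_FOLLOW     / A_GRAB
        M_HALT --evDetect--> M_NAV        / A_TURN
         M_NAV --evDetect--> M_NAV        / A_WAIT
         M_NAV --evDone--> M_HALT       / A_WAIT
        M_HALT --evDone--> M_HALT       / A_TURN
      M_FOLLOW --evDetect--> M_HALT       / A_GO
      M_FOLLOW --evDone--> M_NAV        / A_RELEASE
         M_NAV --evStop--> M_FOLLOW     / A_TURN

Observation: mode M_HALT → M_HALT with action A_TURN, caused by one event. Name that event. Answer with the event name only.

evDone

try evStop: (M_HALT, evStop) → (M_NAV, A_GO)
try evDetect: (M_HALT, evDetect) → (M_NAV, A_TURN)
try evDone: (M_HALT, evDone) → (M_HALT, A_TURN)  ← matches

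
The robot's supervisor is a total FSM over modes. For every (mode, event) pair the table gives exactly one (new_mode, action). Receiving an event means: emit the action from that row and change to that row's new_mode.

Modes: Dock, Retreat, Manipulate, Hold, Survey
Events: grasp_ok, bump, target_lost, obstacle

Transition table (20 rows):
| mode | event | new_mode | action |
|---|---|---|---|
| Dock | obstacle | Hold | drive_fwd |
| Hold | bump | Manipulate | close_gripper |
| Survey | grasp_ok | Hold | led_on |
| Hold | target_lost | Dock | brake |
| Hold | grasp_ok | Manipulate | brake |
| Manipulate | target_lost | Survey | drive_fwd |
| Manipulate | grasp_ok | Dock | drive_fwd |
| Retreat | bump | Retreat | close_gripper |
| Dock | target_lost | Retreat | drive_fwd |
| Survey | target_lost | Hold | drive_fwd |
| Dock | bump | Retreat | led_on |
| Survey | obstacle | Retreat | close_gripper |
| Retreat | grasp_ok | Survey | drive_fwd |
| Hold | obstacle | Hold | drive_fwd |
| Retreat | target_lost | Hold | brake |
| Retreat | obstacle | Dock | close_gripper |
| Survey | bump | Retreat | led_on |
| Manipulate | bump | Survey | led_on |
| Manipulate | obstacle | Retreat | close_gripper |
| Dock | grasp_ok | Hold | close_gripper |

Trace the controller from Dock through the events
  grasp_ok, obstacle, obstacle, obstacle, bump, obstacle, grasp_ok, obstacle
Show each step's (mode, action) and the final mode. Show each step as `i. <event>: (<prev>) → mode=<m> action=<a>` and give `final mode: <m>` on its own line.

1. grasp_ok: (Dock) → mode=Hold action=close_gripper
2. obstacle: (Hold) → mode=Hold action=drive_fwd
3. obstacle: (Hold) → mode=Hold action=drive_fwd
4. obstacle: (Hold) → mode=Hold action=drive_fwd
5. bump: (Hold) → mode=Manipulate action=close_gripper
6. obstacle: (Manipulate) → mode=Retreat action=close_gripper
7. grasp_ok: (Retreat) → mode=Survey action=drive_fwd
8. obstacle: (Survey) → mode=Retreat action=close_gripper

final mode: Retreat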